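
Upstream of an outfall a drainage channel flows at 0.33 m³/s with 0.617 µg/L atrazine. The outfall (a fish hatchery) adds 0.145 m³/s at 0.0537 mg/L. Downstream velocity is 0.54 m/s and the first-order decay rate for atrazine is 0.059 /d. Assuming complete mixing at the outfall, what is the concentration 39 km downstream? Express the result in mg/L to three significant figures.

0.0160 mg/L

0.617 µg/L = 0.000617 mg/L.
After complete mixing, C₀ = (0.145·0.0537 + 0.33·0.000617) / 0.475 = 0.01682 mg/L.
Travel time t = 3.9e+04 m / 0.54 m/s = 7.222e+04 s = 0.8359 d.
C = 0.01682·exp(−0.059·0.8359) = 0.01682·0.9519 = 0.01601 mg/L.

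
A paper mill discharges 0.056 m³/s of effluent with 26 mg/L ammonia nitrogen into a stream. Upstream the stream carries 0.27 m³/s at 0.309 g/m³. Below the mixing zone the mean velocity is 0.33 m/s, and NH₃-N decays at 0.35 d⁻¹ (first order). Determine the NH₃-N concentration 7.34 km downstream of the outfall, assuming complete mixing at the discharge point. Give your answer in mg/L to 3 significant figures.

4.32 mg/L

After complete mixing, C₀ = (0.056·26 + 0.27·0.309) / 0.326 = 4.722 mg/L.
Travel time t = 7340 m / 0.33 m/s = 2.224e+04 s = 0.2574 d.
C = 4.722·exp(−0.35·0.2574) = 4.722·0.9138 = 4.315 mg/L.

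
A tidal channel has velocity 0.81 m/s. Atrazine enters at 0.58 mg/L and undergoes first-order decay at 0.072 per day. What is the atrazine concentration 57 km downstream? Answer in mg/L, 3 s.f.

Travel time t = 57 km / 0.81 m/s = 5.7e+04/0.81 = 7.037e+04 s = 0.8145 d.
First-order decay: C = 0.58·exp(−0.072·0.8145) = 0.58·0.943 = 0.547 mg/L.

0.547 mg/L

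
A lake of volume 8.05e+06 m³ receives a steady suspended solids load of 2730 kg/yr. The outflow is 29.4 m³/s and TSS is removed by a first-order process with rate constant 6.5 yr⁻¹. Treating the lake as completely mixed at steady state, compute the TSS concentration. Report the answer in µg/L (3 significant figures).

2.79 µg/L

Outflow Q = 29.4 m³/s × 3.156e+07 s/yr = 9.278e+08 m³/yr.
Steady-state CSTR mass balance: W = Q·C + k·V·C, so C = W/(Q + kV).
Q + kV = 9.278e+08 + 6.5·8.05e+06 = 9.801e+08 m³/yr.
C = 2730/9.801e+08 = 2.785e-06 kg/m³ = 0.002785 mg/L = 2.785 µg/L.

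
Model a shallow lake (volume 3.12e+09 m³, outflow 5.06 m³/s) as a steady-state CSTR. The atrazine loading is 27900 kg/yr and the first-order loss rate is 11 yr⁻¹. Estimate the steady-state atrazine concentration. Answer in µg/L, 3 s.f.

Outflow Q = 5.06 m³/s × 3.156e+07 s/yr = 1.597e+08 m³/yr.
Steady-state CSTR mass balance: W = Q·C + k·V·C, so C = W/(Q + kV).
Q + kV = 1.597e+08 + 11·3.12e+09 = 3.448e+10 m³/yr.
C = 27900/3.448e+10 = 8.092e-07 kg/m³ = 0.0008092 mg/L = 0.8092 µg/L.

0.809 µg/L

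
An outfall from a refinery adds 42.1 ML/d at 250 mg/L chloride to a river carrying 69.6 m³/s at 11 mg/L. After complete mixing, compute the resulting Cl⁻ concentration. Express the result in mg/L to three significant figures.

42.1 ML/d = 0.4873 m³/s.
By mass balance at complete mixing, C = (0.4873·250 + 69.6·11) / (0.4873 + 69.6) = 887.4/70.09 = 12.66 mg/L.

12.7 mg/L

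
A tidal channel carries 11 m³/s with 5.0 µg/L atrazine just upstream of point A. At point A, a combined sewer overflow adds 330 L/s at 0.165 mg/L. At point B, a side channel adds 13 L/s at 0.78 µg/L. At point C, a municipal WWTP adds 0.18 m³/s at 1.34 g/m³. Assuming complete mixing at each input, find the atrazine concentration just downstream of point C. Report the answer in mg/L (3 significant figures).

5.0 µg/L = 0.005 mg/L.
330 L/s = 0.33 m³/s.
After input A: C = (11·0.005 + 0.33·0.165) / 11.33 = 0.00966 mg/L.
13 L/s = 0.013 m³/s.
0.78 µg/L = 0.00078 mg/L.
After input B: C = (11.33·0.00966 + 0.013·0.00078) / 11.34 = 0.00965 mg/L.
After input C: C = (11.34·0.00965 + 0.18·1.34) / 11.52 = 0.03043 mg/L.

0.0304 mg/L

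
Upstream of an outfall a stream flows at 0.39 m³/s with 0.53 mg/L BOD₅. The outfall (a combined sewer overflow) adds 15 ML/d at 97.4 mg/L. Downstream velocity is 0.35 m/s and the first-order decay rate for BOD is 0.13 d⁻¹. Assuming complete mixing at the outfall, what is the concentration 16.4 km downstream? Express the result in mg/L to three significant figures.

15 ML/d = 0.1736 m³/s.
After complete mixing, C₀ = (0.1736·97.4 + 0.39·0.53) / 0.5636 = 30.37 mg/L.
Travel time t = 1.64e+04 m / 0.35 m/s = 4.686e+04 s = 0.5423 d.
C = 30.37·exp(−0.13·0.5423) = 30.37·0.9319 = 28.3 mg/L.

28.3 mg/L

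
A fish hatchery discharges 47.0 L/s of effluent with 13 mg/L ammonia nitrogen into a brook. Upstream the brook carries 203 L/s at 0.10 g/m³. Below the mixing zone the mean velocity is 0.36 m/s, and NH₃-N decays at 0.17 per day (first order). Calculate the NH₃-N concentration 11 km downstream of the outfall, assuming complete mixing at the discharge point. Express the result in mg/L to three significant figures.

47.0 L/s = 0.047 m³/s.
203 L/s = 0.203 m³/s.
After complete mixing, C₀ = (0.047·13 + 0.203·0.1) / 0.25 = 2.525 mg/L.
Travel time t = 1.1e+04 m / 0.36 m/s = 3.056e+04 s = 0.3537 d.
C = 2.525·exp(−0.17·0.3537) = 2.525·0.9417 = 2.378 mg/L.

2.38 mg/L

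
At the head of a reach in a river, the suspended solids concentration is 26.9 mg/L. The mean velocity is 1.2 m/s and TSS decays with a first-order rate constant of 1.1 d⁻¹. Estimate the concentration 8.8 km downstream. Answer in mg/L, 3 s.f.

Travel time t = 8.8 km / 1.2 m/s = 8800/1.2 = 7333 s = 0.08488 d.
First-order decay: C = 26.9·exp(−1.1·0.08488) = 26.9·0.9109 = 24.5 mg/L.

24.5 mg/L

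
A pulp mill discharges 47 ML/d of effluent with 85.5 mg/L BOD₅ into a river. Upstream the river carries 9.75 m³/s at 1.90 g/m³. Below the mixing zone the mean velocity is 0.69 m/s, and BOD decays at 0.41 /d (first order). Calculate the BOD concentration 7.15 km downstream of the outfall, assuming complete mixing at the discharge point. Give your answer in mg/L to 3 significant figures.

6.01 mg/L

47 ML/d = 0.544 m³/s.
After complete mixing, C₀ = (0.544·85.5 + 9.75·1.9) / 10.29 = 6.318 mg/L.
Travel time t = 7150 m / 0.69 m/s = 1.036e+04 s = 0.1199 d.
C = 6.318·exp(−0.41·0.1199) = 6.318·0.952 = 6.015 mg/L.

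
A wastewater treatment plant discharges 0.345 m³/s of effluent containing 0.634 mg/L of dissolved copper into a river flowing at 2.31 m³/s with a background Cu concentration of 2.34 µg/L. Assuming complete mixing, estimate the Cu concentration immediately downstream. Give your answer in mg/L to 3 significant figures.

2.34 µg/L = 0.00234 mg/L.
Flow-weighted mixing gives C = (0.345·0.634 + 2.31·0.00234) / (0.345 + 2.31) = 0.2241/2.655 = 0.08442 mg/L.

0.0844 mg/L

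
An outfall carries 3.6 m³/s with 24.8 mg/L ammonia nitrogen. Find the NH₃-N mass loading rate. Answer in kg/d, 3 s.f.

7710 kg/d

Mass flux = Q·C = 3.6 m³/s × 24.8 g/m³ = 89.28 g/s.
= 89.28 g/s × 86.4 = 7714 kg/d.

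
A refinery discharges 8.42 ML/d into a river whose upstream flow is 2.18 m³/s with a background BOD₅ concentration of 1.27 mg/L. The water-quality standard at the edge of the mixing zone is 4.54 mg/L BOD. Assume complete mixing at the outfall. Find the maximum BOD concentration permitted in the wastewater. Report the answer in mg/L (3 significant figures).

77.7 mg/L

8.42 ML/d = 0.09745 m³/s.
Mass balance: 4.54·2.277 = 0.09745·Cₑ + 2.18·1.27.
Cₑ = (10.34 − 2.769) / 0.09745 = 77.69 mg/L.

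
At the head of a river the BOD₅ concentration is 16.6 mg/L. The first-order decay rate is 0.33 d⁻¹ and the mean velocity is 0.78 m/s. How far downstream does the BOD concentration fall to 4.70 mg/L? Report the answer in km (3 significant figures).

258 km

From C = C₀·e^(−kt), t = ln(C₀/C)/k = ln(16.6/4.70)/0.33 = 1.262/0.33 = 3.824 d.
Distance = v·t = 0.78 m/s × 3.304e+05 s = 2.577e+05 m = 257.7 km.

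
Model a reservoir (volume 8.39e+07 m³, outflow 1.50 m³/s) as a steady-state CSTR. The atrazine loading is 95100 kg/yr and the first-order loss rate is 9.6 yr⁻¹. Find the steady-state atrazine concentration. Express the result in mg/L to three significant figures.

Outflow Q = 1.50 m³/s × 3.156e+07 s/yr = 4.734e+07 m³/yr.
Steady-state CSTR mass balance: W = Q·C + k·V·C, so C = W/(Q + kV).
Q + kV = 4.734e+07 + 9.6·8.39e+07 = 8.528e+08 m³/yr.
C = 95100/8.528e+08 = 0.0001115 kg/m³ = 0.1115 mg/L.

0.112 mg/L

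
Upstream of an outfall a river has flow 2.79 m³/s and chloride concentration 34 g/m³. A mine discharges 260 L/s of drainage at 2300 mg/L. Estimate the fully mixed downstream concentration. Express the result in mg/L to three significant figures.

227 mg/L

260 L/s = 0.26 m³/s.
Flow-weighted mixing gives C = (0.26·2300 + 2.79·34) / (0.26 + 2.79) = 692.9/3.05 = 227.2 mg/L.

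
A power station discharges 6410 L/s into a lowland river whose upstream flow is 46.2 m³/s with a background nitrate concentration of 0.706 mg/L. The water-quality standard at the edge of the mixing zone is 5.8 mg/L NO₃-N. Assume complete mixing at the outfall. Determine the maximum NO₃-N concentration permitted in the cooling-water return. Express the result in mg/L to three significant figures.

6410 L/s = 6.41 m³/s.
Mass balance: 5.8·52.61 = 6.41·Cₑ + 46.2·0.706.
Cₑ = (305.1 − 32.62) / 6.41 = 42.51 mg/L.

42.5 mg/L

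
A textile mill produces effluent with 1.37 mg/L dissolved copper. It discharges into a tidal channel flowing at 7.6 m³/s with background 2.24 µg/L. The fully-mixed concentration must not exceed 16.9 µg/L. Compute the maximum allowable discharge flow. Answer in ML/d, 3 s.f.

7.11 ML/d

2.24 µg/L = 0.00224 mg/L.
16.9 µg/L = 0.0169 mg/L.
Mass balance at complete mixing: C_std·(Q_w + Q_r) = Q_w·C_e + Q_r·C_b.
Rearranging, Q_w = Q_r·(C_std − C_b)/(C_e − C_std) = 7.6·(0.0169 − 0.00224) / (1.37 − 0.0169) = 0.08234 m³/s.
= 7.114 ML/d.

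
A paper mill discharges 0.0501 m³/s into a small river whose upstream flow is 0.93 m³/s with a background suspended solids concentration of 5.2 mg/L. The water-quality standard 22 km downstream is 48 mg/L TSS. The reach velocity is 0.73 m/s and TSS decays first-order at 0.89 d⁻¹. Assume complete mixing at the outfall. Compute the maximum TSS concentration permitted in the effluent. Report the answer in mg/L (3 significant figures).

Travel time to the compliance point: t = 2.2e+04/0.73 = 3.014e+04 s = 0.3488 d; decay factor exp(−0.89·0.3488) = 0.7331.
So the concentration just after mixing may be at most 48/0.7331 = 65.47 mg/L.
Mass balance: 65.47·0.9801 = 0.0501·Cₑ + 0.93·5.2.
Cₑ = (64.17 − 4.836) / 0.0501 = 1184 mg/L.

1180 mg/L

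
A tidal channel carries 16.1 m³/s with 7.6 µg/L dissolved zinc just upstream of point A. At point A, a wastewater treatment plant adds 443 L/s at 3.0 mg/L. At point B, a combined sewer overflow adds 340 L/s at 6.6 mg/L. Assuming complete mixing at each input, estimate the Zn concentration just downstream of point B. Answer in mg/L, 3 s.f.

7.6 µg/L = 0.0076 mg/L.
443 L/s = 0.443 m³/s.
After input A: C = (16.1·0.0076 + 0.443·3) / 16.54 = 0.08773 mg/L.
340 L/s = 0.34 m³/s.
After input B: C = (16.54·0.08773 + 0.34·6.6) / 16.88 = 0.2189 mg/L.

0.219 mg/L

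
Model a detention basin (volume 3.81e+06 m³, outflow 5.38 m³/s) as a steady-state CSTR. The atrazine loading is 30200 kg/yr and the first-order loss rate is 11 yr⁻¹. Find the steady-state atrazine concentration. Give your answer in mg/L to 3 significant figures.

Outflow Q = 5.38 m³/s × 3.156e+07 s/yr = 1.698e+08 m³/yr.
Steady-state CSTR mass balance: W = Q·C + k·V·C, so C = W/(Q + kV).
Q + kV = 1.698e+08 + 11·3.81e+06 = 2.117e+08 m³/yr.
C = 30200/2.117e+08 = 0.0001427 kg/m³ = 0.1427 mg/L.

0.143 mg/L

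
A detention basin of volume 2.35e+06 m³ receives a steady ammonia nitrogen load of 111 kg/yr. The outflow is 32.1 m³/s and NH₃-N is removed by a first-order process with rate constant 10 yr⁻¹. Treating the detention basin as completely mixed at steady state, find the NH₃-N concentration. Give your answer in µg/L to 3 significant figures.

Outflow Q = 32.1 m³/s × 3.156e+07 s/yr = 1.013e+09 m³/yr.
Steady-state CSTR mass balance: W = Q·C + k·V·C, so C = W/(Q + kV).
Q + kV = 1.013e+09 + 10·2.35e+06 = 1.036e+09 m³/yr.
C = 111/1.036e+09 = 1.071e-07 kg/m³ = 0.0001071 mg/L = 0.1071 µg/L.

0.107 µg/L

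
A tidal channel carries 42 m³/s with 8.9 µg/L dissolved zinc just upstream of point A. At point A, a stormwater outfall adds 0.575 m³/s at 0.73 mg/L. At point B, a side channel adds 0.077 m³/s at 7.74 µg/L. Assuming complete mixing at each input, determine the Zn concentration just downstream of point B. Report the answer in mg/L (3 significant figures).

8.9 µg/L = 0.0089 mg/L.
After input A: C = (42·0.0089 + 0.575·0.73) / 42.58 = 0.01864 mg/L.
7.74 µg/L = 0.00774 mg/L.
After input B: C = (42.58·0.01864 + 0.077·0.00774) / 42.65 = 0.01862 mg/L.

0.0186 mg/L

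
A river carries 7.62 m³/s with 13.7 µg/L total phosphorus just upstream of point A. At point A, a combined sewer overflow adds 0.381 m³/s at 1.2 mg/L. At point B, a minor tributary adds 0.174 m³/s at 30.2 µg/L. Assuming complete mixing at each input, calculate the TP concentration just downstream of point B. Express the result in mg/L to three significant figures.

0.0693 mg/L

13.7 µg/L = 0.0137 mg/L.
After input A: C = (7.62·0.0137 + 0.381·1.2) / 8.001 = 0.07019 mg/L.
30.2 µg/L = 0.0302 mg/L.
After input B: C = (8.001·0.07019 + 0.174·0.0302) / 8.175 = 0.06934 mg/L.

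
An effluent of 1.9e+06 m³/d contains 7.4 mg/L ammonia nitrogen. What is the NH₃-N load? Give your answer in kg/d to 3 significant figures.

14100 kg/d

1.9e+06 m³/d = 21.99 m³/s.
Mass flux = Q·C = 21.99 m³/s × 7.4 g/m³ = 162.7 g/s.
= 162.7 g/s × 86.4 = 1.406e+04 kg/d.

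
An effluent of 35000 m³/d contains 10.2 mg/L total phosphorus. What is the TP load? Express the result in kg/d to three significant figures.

35000 m³/d = 0.4051 m³/s.
Mass flux = Q·C = 0.4051 m³/s × 10.2 g/m³ = 4.132 g/s.
= 4.132 g/s × 86.4 = 357 kg/d.

357 kg/d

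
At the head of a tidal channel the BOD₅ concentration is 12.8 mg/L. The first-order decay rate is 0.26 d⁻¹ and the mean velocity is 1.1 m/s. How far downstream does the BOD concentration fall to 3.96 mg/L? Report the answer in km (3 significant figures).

429 km

From C = C₀·e^(−kt), t = ln(C₀/C)/k = ln(12.8/3.96)/0.26 = 1.173/0.26 = 4.512 d.
Distance = v·t = 1.1 m/s × 3.899e+05 s = 4.289e+05 m = 428.9 km.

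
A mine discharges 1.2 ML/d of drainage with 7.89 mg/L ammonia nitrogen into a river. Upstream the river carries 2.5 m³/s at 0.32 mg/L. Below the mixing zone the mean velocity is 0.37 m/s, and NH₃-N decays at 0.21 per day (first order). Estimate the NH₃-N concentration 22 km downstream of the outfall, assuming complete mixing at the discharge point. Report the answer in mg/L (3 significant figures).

0.313 mg/L

1.2 ML/d = 0.01389 m³/s.
After complete mixing, C₀ = (0.01389·7.89 + 2.5·0.32) / 2.514 = 0.3618 mg/L.
Travel time t = 2.2e+04 m / 0.37 m/s = 5.946e+04 s = 0.6882 d.
C = 0.3618·exp(−0.21·0.6882) = 0.3618·0.8654 = 0.3131 mg/L.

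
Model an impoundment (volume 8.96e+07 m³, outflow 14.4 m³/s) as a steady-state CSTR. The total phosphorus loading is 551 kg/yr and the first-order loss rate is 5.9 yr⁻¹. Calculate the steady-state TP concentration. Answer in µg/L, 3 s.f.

0.560 µg/L

Outflow Q = 14.4 m³/s × 3.156e+07 s/yr = 4.544e+08 m³/yr.
Steady-state CSTR mass balance: W = Q·C + k·V·C, so C = W/(Q + kV).
Q + kV = 4.544e+08 + 5.9·8.96e+07 = 9.831e+08 m³/yr.
C = 551/9.831e+08 = 5.605e-07 kg/m³ = 0.0005605 mg/L = 0.5605 µg/L.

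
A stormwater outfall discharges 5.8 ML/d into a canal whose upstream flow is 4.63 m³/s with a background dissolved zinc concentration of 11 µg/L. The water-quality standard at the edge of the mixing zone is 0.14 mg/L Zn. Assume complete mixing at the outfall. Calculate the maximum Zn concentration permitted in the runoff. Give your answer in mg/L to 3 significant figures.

5.8 ML/d = 0.06713 m³/s.
11 µg/L = 0.011 mg/L.
Mass balance: 0.14·4.697 = 0.06713·Cₑ + 4.63·0.011.
Cₑ = (0.6576 − 0.05093) / 0.06713 = 9.037 mg/L.

9.04 mg/L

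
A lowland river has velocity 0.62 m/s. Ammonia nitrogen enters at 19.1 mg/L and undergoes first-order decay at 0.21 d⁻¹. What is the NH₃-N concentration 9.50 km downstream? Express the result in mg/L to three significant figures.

Travel time t = 9.50 km / 0.62 m/s = 9500/0.62 = 1.532e+04 s = 0.1773 d.
First-order decay: C = 19.1·exp(−0.21·0.1773) = 19.1·0.9634 = 18.4 mg/L.

18.4 mg/L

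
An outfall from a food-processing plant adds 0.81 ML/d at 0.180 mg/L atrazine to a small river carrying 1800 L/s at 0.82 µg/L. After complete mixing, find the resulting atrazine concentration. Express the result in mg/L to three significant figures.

0.81 ML/d = 0.009375 m³/s.
1800 L/s = 1.8 m³/s.
0.82 µg/L = 0.00082 mg/L.
By mass balance at complete mixing, C = (0.009375·0.18 + 1.8·0.00082) / (0.009375 + 1.8) = 0.003164/1.809 = 0.001748 mg/L.

0.00175 mg/L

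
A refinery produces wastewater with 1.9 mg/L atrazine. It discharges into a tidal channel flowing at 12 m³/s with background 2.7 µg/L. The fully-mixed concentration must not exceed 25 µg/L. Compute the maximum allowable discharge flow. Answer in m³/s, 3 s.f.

0.143 m³/s

2.7 µg/L = 0.0027 mg/L.
25 µg/L = 0.025 mg/L.
Mass balance at complete mixing: C_std·(Q_w + Q_r) = Q_w·C_e + Q_r·C_b.
Rearranging, Q_w = Q_r·(C_std − C_b)/(C_e − C_std) = 12·(0.025 − 0.0027) / (1.9 − 0.025) = 0.1427 m³/s.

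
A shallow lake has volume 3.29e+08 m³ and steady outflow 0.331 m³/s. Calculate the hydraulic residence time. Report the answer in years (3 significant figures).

Q = 0.331 m³/s × 3.156e+07 s/yr = 1.045e+07 m³/yr.
Hydraulic residence time τ = V/Q = 3.29e+08/1.045e+07 = 31.5 yr.

31.5 yr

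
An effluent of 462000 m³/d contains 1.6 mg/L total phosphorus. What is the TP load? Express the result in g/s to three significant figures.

462000 m³/d = 5.347 m³/s.
Mass flux = Q·C = 5.347 m³/s × 1.6 g/m³ = 8.556 g/s.

8.56 g/s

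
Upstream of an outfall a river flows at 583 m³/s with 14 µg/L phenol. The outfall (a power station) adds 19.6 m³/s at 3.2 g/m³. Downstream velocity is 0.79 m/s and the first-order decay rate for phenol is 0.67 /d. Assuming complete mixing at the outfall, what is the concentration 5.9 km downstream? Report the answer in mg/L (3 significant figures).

14 µg/L = 0.014 mg/L.
After complete mixing, C₀ = (19.6·3.2 + 583·0.014) / 602.6 = 0.1176 mg/L.
Travel time t = 5900 m / 0.79 m/s = 7468 s = 0.08644 d.
C = 0.1176·exp(−0.67·0.08644) = 0.1176·0.9437 = 0.111 mg/L.

0.111 mg/L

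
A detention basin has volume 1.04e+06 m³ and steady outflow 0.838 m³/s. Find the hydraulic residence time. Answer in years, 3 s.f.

Q = 0.838 m³/s × 3.156e+07 s/yr = 2.645e+07 m³/yr.
Hydraulic residence time τ = V/Q = 1.04e+06/2.645e+07 = 0.03933 yr.

0.0393 yr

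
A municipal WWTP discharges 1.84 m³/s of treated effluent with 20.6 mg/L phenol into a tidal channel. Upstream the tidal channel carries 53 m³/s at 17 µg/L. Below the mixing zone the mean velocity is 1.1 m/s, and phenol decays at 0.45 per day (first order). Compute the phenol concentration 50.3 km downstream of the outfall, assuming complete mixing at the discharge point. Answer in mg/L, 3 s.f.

0.558 mg/L

17 µg/L = 0.017 mg/L.
After complete mixing, C₀ = (1.84·20.6 + 53·0.017) / 54.84 = 0.7076 mg/L.
Travel time t = 5.03e+04 m / 1.1 m/s = 4.573e+04 s = 0.5293 d.
C = 0.7076·exp(−0.45·0.5293) = 0.7076·0.7881 = 0.5576 mg/L.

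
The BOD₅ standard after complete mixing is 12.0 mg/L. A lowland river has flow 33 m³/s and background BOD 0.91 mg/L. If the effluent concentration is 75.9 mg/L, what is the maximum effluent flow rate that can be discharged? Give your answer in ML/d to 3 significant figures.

Mass balance at complete mixing: C_std·(Q_w + Q_r) = Q_w·C_e + Q_r·C_b.
Rearranging, Q_w = Q_r·(C_std − C_b)/(C_e − C_std) = 33·(12 − 0.91) / (75.9 − 12) = 5.727 m³/s.
= 494.8 ML/d.

495 ML/d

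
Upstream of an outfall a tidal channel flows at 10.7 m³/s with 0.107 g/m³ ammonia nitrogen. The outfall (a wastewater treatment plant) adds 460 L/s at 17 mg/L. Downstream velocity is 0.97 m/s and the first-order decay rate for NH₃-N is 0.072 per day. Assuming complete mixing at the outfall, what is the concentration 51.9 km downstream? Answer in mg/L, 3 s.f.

460 L/s = 0.46 m³/s.
After complete mixing, C₀ = (0.46·17 + 10.7·0.107) / 11.16 = 0.8033 mg/L.
Travel time t = 5.19e+04 m / 0.97 m/s = 5.351e+04 s = 0.6193 d.
C = 0.8033·exp(−0.072·0.6193) = 0.8033·0.9564 = 0.7683 mg/L.

0.768 mg/L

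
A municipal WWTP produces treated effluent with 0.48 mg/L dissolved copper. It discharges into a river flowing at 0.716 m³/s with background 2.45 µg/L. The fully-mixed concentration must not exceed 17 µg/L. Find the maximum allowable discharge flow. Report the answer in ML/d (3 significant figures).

1.94 ML/d

2.45 µg/L = 0.00245 mg/L.
17 µg/L = 0.017 mg/L.
Mass balance at complete mixing: C_std·(Q_w + Q_r) = Q_w·C_e + Q_r·C_b.
Rearranging, Q_w = Q_r·(C_std − C_b)/(C_e − C_std) = 0.716·(0.017 − 0.00245) / (0.48 − 0.017) = 0.0225 m³/s.
= 1.944 ML/d.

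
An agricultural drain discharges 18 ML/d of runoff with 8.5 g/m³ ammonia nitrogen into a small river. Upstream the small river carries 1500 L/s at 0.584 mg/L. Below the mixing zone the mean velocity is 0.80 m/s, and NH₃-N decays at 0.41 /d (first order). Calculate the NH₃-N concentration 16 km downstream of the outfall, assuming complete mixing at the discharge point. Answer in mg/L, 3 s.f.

18 ML/d = 0.2083 m³/s.
1500 L/s = 1.5 m³/s.
After complete mixing, C₀ = (0.2083·8.5 + 1.5·0.584) / 1.708 = 1.549 mg/L.
Travel time t = 1.6e+04 m / 0.80 m/s = 2e+04 s = 0.2315 d.
C = 1.549·exp(−0.41·0.2315) = 1.549·0.9095 = 1.409 mg/L.

1.41 mg/L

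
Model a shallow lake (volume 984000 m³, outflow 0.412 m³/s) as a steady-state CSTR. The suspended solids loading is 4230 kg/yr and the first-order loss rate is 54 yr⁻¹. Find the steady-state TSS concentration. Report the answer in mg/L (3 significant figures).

Outflow Q = 0.412 m³/s × 3.156e+07 s/yr = 1.3e+07 m³/yr.
Steady-state CSTR mass balance: W = Q·C + k·V·C, so C = W/(Q + kV).
Q + kV = 1.3e+07 + 54·984000 = 6.614e+07 m³/yr.
C = 4230/6.614e+07 = 6.396e-05 kg/m³ = 0.06396 mg/L.

0.0640 mg/L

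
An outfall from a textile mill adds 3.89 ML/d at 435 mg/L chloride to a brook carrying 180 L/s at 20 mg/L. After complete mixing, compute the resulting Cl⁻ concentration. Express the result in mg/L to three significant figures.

3.89 ML/d = 0.04502 m³/s.
180 L/s = 0.18 m³/s.
By mass balance at complete mixing, C = (0.04502·435 + 0.18·20) / (0.04502 + 0.18) = 23.19/0.225 = 103 mg/L.

103 mg/L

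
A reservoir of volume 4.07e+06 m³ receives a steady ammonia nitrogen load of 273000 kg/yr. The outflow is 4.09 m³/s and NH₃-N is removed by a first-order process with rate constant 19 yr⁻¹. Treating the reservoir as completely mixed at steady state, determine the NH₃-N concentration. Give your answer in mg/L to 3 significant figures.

Outflow Q = 4.09 m³/s × 3.156e+07 s/yr = 1.291e+08 m³/yr.
Steady-state CSTR mass balance: W = Q·C + k·V·C, so C = W/(Q + kV).
Q + kV = 1.291e+08 + 19·4.07e+06 = 2.064e+08 m³/yr.
C = 273000/2.064e+08 = 0.001323 kg/m³ = 1.323 mg/L.

1.32 mg/L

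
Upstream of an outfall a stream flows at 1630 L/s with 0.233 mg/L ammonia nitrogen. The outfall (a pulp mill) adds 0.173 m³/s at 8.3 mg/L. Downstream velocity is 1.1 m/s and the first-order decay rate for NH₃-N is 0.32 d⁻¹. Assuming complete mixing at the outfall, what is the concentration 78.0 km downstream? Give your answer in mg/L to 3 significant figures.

1630 L/s = 1.63 m³/s.
After complete mixing, C₀ = (0.173·8.3 + 1.63·0.233) / 1.803 = 1.007 mg/L.
Travel time t = 7.8e+04 m / 1.1 m/s = 7.091e+04 s = 0.8207 d.
C = 1.007·exp(−0.32·0.8207) = 1.007·0.769 = 0.7744 mg/L.

0.774 mg/L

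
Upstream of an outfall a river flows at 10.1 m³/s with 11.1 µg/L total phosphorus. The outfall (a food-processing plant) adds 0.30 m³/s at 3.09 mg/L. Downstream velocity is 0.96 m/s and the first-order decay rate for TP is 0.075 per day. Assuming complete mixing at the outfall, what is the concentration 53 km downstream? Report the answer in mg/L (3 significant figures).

11.1 µg/L = 0.0111 mg/L.
After complete mixing, C₀ = (0.3·3.09 + 10.1·0.0111) / 10.4 = 0.09991 mg/L.
Travel time t = 5.3e+04 m / 0.96 m/s = 5.521e+04 s = 0.639 d.
C = 0.09991·exp(−0.075·0.639) = 0.09991·0.9532 = 0.09524 mg/L.

0.0952 mg/L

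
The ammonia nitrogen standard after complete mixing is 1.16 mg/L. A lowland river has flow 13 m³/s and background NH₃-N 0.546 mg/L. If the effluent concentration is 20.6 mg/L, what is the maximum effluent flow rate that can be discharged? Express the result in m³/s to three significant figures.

Mass balance at complete mixing: C_std·(Q_w + Q_r) = Q_w·C_e + Q_r·C_b.
Rearranging, Q_w = Q_r·(C_std − C_b)/(C_e − C_std) = 13·(1.16 − 0.546) / (20.6 − 1.16) = 0.4106 m³/s.

0.411 m³/s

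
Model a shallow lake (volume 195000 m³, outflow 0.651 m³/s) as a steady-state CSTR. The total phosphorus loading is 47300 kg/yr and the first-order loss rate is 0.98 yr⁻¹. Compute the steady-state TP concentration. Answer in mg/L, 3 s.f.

2.28 mg/L

Outflow Q = 0.651 m³/s × 3.156e+07 s/yr = 2.054e+07 m³/yr.
Steady-state CSTR mass balance: W = Q·C + k·V·C, so C = W/(Q + kV).
Q + kV = 2.054e+07 + 0.98·195000 = 2.074e+07 m³/yr.
C = 47300/2.074e+07 = 0.002281 kg/m³ = 2.281 mg/L.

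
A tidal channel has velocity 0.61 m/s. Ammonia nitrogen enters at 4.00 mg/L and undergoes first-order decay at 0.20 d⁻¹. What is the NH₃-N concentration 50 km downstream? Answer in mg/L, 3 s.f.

3.31 mg/L

Travel time t = 50 km / 0.61 m/s = 5e+04/0.61 = 8.197e+04 s = 0.9487 d.
First-order decay: C = 4.00·exp(−0.20·0.9487) = 4.00·0.8272 = 3.309 mg/L.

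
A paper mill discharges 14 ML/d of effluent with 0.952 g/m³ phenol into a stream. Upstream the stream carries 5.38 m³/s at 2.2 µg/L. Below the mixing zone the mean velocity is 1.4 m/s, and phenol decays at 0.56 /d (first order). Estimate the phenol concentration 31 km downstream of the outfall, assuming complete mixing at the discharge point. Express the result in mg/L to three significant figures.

0.0260 mg/L

14 ML/d = 0.162 m³/s.
2.2 µg/L = 0.0022 mg/L.
After complete mixing, C₀ = (0.162·0.952 + 5.38·0.0022) / 5.542 = 0.02997 mg/L.
Travel time t = 3.1e+04 m / 1.4 m/s = 2.214e+04 s = 0.2563 d.
C = 0.02997·exp(−0.56·0.2563) = 0.02997·0.8663 = 0.02596 mg/L.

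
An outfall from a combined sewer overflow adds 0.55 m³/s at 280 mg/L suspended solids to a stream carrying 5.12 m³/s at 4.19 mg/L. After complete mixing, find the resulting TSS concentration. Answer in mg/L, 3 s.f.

30.9 mg/L

Conservation of mass across the mixing zone: C = (0.55·280 + 5.12·4.19) / (0.55 + 5.12) = 175.5/5.67 = 30.94 mg/L.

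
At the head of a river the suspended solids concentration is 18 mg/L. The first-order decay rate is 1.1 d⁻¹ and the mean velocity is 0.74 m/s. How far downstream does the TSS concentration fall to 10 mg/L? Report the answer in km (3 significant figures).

34.2 km

From C = C₀·e^(−kt), t = ln(C₀/C)/k = ln(18/10)/1.1 = 0.5878/1.1 = 0.5344 d.
Distance = v·t = 0.74 m/s × 4.617e+04 s = 3.416e+04 m = 34.16 km.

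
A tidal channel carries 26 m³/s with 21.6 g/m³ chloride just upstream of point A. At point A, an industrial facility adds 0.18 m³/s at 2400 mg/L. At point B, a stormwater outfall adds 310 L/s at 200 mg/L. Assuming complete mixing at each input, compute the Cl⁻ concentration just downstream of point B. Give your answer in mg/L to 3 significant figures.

After input A: C = (26·21.6 + 0.18·2400) / 26.18 = 37.95 mg/L.
310 L/s = 0.31 m³/s.
After input B: C = (26.18·37.95 + 0.31·200) / 26.49 = 39.85 mg/L.

39.8 mg/L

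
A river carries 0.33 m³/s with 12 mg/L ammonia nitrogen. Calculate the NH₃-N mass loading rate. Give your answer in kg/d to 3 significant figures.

342 kg/d

Mass flux = Q·C = 0.33 m³/s × 12 g/m³ = 3.96 g/s.
= 3.96 g/s × 86.4 = 342.1 kg/d.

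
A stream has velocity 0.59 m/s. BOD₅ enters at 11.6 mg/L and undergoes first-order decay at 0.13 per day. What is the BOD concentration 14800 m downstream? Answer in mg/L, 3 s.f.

Travel time t = 14800 m / 0.59 m/s = 1.48e+04/0.59 = 2.508e+04 s = 0.2903 d.
First-order decay: C = 11.6·exp(−0.13·0.2903) = 11.6·0.963 = 11.17 mg/L.

11.2 mg/L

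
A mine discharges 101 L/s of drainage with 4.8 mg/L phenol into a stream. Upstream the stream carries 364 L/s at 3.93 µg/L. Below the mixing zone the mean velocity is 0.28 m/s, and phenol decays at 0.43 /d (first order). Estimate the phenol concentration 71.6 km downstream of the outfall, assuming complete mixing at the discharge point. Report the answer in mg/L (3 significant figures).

0.293 mg/L

101 L/s = 0.101 m³/s.
364 L/s = 0.364 m³/s.
3.93 µg/L = 0.00393 mg/L.
After complete mixing, C₀ = (0.101·4.8 + 0.364·0.00393) / 0.465 = 1.046 mg/L.
Travel time t = 7.16e+04 m / 0.28 m/s = 2.557e+05 s = 2.96 d.
C = 1.046·exp(−0.43·2.96) = 1.046·0.2801 = 0.2929 mg/L.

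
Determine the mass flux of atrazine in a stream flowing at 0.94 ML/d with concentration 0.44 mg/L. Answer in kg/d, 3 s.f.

0.414 kg/d

0.94 ML/d = 0.01088 m³/s.
Mass flux = Q·C = 0.01088 m³/s × 0.44 g/m³ = 0.004787 g/s.
= 0.004787 g/s × 86.4 = 0.4136 kg/d.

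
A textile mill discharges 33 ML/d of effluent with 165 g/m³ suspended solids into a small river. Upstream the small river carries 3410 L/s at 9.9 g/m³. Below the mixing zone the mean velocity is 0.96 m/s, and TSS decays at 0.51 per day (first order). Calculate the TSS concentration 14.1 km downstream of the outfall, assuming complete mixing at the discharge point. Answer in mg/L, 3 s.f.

33 ML/d = 0.3819 m³/s.
3410 L/s = 3.41 m³/s.
After complete mixing, C₀ = (0.3819·165 + 3.41·9.9) / 3.792 = 25.52 mg/L.
Travel time t = 1.41e+04 m / 0.96 m/s = 1.469e+04 s = 0.17 d.
C = 25.52·exp(−0.51·0.17) = 25.52·0.917 = 23.4 mg/L.

23.4 mg/L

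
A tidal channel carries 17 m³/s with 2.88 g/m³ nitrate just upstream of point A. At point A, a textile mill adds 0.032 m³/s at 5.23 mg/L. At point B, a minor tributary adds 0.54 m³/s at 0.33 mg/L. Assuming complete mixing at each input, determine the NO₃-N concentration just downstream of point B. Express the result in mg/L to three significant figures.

After input A: C = (17·2.88 + 0.032·5.23) / 17.03 = 2.884 mg/L.
After input B: C = (17.03·2.884 + 0.54·0.33) / 17.57 = 2.806 mg/L.

2.81 mg/L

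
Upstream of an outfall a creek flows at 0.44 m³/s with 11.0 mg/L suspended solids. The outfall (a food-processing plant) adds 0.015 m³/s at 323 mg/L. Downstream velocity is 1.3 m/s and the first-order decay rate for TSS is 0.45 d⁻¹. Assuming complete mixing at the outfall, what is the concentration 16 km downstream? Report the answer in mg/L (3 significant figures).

After complete mixing, C₀ = (0.015·323 + 0.44·11) / 0.455 = 21.29 mg/L.
Travel time t = 1.6e+04 m / 1.3 m/s = 1.231e+04 s = 0.1425 d.
C = 21.29·exp(−0.45·0.1425) = 21.29·0.9379 = 19.96 mg/L.

20.0 mg/L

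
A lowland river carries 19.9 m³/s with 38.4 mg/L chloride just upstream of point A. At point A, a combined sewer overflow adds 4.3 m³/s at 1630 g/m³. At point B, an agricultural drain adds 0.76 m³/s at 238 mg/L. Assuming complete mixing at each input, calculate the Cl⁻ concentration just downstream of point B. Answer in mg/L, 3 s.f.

319 mg/L

After input A: C = (19.9·38.4 + 4.3·1630) / 24.2 = 321.2 mg/L.
After input B: C = (24.2·321.2 + 0.76·238) / 24.96 = 318.7 mg/L.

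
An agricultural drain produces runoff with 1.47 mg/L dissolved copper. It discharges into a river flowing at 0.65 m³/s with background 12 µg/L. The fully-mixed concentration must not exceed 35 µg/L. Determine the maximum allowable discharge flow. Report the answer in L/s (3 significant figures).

10.4 L/s

12 µg/L = 0.012 mg/L.
35 µg/L = 0.035 mg/L.
Mass balance at complete mixing: C_std·(Q_w + Q_r) = Q_w·C_e + Q_r·C_b.
Rearranging, Q_w = Q_r·(C_std − C_b)/(C_e − C_std) = 0.65·(0.035 − 0.012) / (1.47 − 0.035) = 0.01042 m³/s.
= 10.42 L/s.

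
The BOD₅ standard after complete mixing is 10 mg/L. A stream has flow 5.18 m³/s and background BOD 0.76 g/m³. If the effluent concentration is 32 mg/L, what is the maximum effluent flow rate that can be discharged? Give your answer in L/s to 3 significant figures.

Mass balance at complete mixing: C_std·(Q_w + Q_r) = Q_w·C_e + Q_r·C_b.
Rearranging, Q_w = Q_r·(C_std − C_b)/(C_e − C_std) = 5.18·(10 − 0.76) / (32 − 10) = 2.176 m³/s.
= 2176 L/s.

2180 L/s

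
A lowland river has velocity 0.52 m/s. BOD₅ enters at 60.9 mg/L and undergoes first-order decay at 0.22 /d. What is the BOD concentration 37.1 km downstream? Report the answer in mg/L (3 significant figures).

Travel time t = 37.1 km / 0.52 m/s = 3.71e+04/0.52 = 7.135e+04 s = 0.8258 d.
First-order decay: C = 60.9·exp(−0.22·0.8258) = 60.9·0.8339 = 50.78 mg/L.

50.8 mg/L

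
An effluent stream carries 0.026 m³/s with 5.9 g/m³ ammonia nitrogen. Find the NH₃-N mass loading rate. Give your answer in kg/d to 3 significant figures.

Mass flux = Q·C = 0.026 m³/s × 5.9 g/m³ = 0.1534 g/s.
= 0.1534 g/s × 86.4 = 13.25 kg/d.

13.3 kg/d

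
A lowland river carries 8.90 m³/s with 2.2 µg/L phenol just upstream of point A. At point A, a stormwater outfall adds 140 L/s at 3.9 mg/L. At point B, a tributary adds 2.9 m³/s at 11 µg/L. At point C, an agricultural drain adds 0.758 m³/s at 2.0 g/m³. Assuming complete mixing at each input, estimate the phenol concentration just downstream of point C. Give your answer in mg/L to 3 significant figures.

2.2 µg/L = 0.0022 mg/L.
140 L/s = 0.14 m³/s.
After input A: C = (8.9·0.0022 + 0.14·3.9) / 9.04 = 0.06256 mg/L.
11 µg/L = 0.011 mg/L.
After input B: C = (9.04·0.06256 + 2.9·0.011) / 11.94 = 0.05004 mg/L.
After input C: C = (11.94·0.05004 + 0.758·2) / 12.7 = 0.1664 mg/L.

0.166 mg/L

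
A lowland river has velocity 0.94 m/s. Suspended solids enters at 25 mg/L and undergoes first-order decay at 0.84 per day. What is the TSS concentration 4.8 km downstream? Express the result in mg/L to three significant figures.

23.8 mg/L

Travel time t = 4.8 km / 0.94 m/s = 4800/0.94 = 5106 s = 0.0591 d.
First-order decay: C = 25·exp(−0.84·0.0591) = 25·0.9516 = 23.79 mg/L.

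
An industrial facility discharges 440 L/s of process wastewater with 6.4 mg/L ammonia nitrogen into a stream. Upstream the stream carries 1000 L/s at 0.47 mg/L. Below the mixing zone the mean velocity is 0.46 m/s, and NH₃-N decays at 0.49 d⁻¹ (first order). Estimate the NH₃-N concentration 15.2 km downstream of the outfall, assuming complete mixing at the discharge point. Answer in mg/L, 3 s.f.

1.89 mg/L

440 L/s = 0.44 m³/s.
1000 L/s = 1 m³/s.
After complete mixing, C₀ = (0.44·6.4 + 1·0.47) / 1.44 = 2.282 mg/L.
Travel time t = 1.52e+04 m / 0.46 m/s = 3.304e+04 s = 0.3824 d.
C = 2.282·exp(−0.49·0.3824) = 2.282·0.8291 = 1.892 mg/L.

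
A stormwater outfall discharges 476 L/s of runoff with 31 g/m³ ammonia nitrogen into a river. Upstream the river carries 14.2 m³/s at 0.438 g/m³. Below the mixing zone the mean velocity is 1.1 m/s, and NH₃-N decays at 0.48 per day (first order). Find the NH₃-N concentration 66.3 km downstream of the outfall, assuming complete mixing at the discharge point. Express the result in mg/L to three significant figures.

476 L/s = 0.476 m³/s.
After complete mixing, C₀ = (0.476·31 + 14.2·0.438) / 14.68 = 1.429 mg/L.
Travel time t = 6.63e+04 m / 1.1 m/s = 6.027e+04 s = 0.6976 d.
C = 1.429·exp(−0.48·0.6976) = 1.429·0.7154 = 1.023 mg/L.

1.02 mg/L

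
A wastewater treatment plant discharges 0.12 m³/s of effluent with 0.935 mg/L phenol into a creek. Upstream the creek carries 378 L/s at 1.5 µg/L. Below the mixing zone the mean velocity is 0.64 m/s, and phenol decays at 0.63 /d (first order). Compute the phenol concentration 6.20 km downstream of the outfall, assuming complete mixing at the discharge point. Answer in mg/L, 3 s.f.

0.211 mg/L

378 L/s = 0.378 m³/s.
1.5 µg/L = 0.0015 mg/L.
After complete mixing, C₀ = (0.12·0.935 + 0.378·0.0015) / 0.498 = 0.2264 mg/L.
Travel time t = 6200 m / 0.64 m/s = 9688 s = 0.1121 d.
C = 0.2264·exp(−0.63·0.1121) = 0.2264·0.9318 = 0.211 mg/L.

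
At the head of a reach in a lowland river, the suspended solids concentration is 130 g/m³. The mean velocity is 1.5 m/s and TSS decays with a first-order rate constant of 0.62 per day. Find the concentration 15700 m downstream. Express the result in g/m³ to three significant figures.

121 g/m³

Travel time t = 15700 m / 1.5 m/s = 1.57e+04/1.5 = 1.047e+04 s = 0.1211 d.
First-order decay: C = 130·exp(−0.62·0.1211) = 130·0.9276 = 120.6 g/m³.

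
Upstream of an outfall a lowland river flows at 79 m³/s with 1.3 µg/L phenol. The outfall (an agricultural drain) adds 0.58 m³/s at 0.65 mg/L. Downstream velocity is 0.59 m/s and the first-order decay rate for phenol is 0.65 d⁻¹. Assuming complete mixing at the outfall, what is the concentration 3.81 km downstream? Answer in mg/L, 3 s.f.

1.3 µg/L = 0.0013 mg/L.
After complete mixing, C₀ = (0.58·0.65 + 79·0.0013) / 79.58 = 0.006028 mg/L.
Travel time t = 3810 m / 0.59 m/s = 6458 s = 0.07474 d.
C = 0.006028·exp(−0.65·0.07474) = 0.006028·0.9526 = 0.005742 mg/L.

0.00574 mg/L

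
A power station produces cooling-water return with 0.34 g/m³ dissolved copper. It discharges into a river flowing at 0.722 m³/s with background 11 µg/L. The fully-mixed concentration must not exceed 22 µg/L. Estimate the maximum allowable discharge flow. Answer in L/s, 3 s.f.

25.0 L/s

11 µg/L = 0.011 mg/L.
22 µg/L = 0.022 mg/L.
Mass balance at complete mixing: C_std·(Q_w + Q_r) = Q_w·C_e + Q_r·C_b.
Rearranging, Q_w = Q_r·(C_std − C_b)/(C_e − C_std) = 0.722·(0.022 − 0.011) / (0.34 − 0.022) = 0.02497 m³/s.
= 24.97 L/s.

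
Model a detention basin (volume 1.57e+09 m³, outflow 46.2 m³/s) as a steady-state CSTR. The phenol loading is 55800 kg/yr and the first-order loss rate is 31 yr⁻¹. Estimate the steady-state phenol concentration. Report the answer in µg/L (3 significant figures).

Outflow Q = 46.2 m³/s × 3.156e+07 s/yr = 1.458e+09 m³/yr.
Steady-state CSTR mass balance: W = Q·C + k·V·C, so C = W/(Q + kV).
Q + kV = 1.458e+09 + 31·1.57e+09 = 5.013e+10 m³/yr.
C = 55800/5.013e+10 = 1.113e-06 kg/m³ = 0.001113 mg/L = 1.113 µg/L.

1.11 µg/L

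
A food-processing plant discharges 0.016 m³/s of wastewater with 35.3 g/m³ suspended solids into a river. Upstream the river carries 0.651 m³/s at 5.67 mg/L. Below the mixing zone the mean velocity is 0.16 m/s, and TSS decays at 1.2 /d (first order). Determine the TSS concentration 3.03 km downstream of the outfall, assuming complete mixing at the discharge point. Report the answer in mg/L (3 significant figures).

After complete mixing, C₀ = (0.016·35.3 + 0.651·5.67) / 0.667 = 6.381 mg/L.
Travel time t = 3030 m / 0.16 m/s = 1.894e+04 s = 0.2192 d.
C = 6.381·exp(−1.2·0.2192) = 6.381·0.7687 = 4.905 mg/L.

4.91 mg/L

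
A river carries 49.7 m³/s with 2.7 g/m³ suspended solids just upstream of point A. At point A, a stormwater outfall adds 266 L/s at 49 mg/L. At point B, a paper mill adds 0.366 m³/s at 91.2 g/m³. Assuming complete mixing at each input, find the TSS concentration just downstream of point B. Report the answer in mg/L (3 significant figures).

3.59 mg/L

266 L/s = 0.266 m³/s.
After input A: C = (49.7·2.7 + 0.266·49) / 49.97 = 2.946 mg/L.
After input B: C = (49.97·2.946 + 0.366·91.2) / 50.33 = 3.588 mg/L.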